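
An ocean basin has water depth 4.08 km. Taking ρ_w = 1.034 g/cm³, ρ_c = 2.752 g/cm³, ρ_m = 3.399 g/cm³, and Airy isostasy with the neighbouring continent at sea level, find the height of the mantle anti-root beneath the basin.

Isostatic balance requires: replacing crust with seawater at the top is compensated by replacing crust with mantle at the base: d (ρ_c − ρ_w) = a (ρ_m − ρ_c).
a = d (ρ_c − ρ_w)/(ρ_m − ρ_c) = 4.08 km × 1.718/0.647 = 10.8 km.

10.8 km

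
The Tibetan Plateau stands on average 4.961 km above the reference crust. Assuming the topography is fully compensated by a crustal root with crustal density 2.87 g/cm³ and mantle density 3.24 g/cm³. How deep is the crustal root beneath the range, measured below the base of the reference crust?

38.5 km

For local isostatic compensation: the weight of the topography is balanced by the buoyancy of the root, ρ_c h = (ρ_m − ρ_c) r.
r = h · ρ_c / (ρ_m − ρ_c) = 4.961 km × 2.87 / (3.24 − 2.87) = 38.5 km.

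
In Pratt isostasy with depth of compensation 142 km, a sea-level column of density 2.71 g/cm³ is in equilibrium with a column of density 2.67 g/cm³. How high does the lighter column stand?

ρ_ref D = ρ (D + h) → h = D (ρ_ref − ρ)/ρ.
h = 142 km × (2.71 − 2.67)/2.67 = 2.13 km.

2.13 km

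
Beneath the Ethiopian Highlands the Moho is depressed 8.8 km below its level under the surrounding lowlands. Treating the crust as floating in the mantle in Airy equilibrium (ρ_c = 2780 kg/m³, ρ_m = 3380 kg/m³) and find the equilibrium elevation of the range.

Equating mass per unit area of the two columns: ρ_c h = (ρ_m − ρ_c) r.
h = r (ρ_m − ρ_c) / ρ_c = 8.8 km × (3380 − 2780) / 2780 = 1.9 km.

1.9 km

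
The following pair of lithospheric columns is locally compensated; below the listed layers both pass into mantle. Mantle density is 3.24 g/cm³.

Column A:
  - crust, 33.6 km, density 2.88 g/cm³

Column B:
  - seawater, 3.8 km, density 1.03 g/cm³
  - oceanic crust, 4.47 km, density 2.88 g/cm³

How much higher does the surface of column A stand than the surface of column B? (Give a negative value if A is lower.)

For any compensation level in the mantle, the mantle terms cancel and isostasy reduces to e = (Σt_A − Σt_B) − (Σ(ρt)_A − Σ(ρt)_B) / ρ_m.
Σt_A = 33.6 km; Σt_B = 8.27 km; Σ(ρt)_A = 96.768; Σ(ρt)_B = 16.7876 (in km·g/cm³).
e = (33.6 − 8.27) − (96.768 − 16.7876) / 3.24 = 0.645 km.

0.645 km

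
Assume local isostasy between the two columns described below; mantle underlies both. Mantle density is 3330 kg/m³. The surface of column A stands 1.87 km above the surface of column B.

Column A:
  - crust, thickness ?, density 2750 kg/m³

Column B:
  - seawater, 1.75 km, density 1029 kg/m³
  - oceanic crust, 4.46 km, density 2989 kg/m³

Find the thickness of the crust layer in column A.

Take the compensation level at the base of the deeper column (depth z_c below the surface of column A) and equate Σ ρ_i t_i down to z_c; mantle fills any gap and the z_c terms cancel.
Column A: x×2750 + (z_c − 0 − x)×3330
Column B: 1.87×0 + 1.75×1029 + 4.46×2989 + (z_c − 1.87 − 6.21)×3330
The z_c×3330 term appears on both sides and cancels. Collect the known terms of each column as K = Σ(ρt)_known − 3330 × (depth of known layers): K_A = 0 − 3330×0 = 0; K_B = 15131.69 − 3330×(1.87 + 6.21) = −11774.71.
Balance: K_A − x×(3330 − 2750) = K_B, so x = (K_A − K_B)/(3330 − 2750) = 11774.7/580 = 20.3 km.

20.3 km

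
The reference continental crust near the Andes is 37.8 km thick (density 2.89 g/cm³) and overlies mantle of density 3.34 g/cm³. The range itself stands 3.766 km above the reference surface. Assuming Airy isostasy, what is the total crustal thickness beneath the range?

65.8 km

Root depth r = h ρ_c / (ρ_m − ρ_c) = 3.766 km × 2.89 / 0.45 = 24.19 km.
Total thickness = T + h + r = 37.8 km + 3.766 km + 24.19 km = 65.8 km.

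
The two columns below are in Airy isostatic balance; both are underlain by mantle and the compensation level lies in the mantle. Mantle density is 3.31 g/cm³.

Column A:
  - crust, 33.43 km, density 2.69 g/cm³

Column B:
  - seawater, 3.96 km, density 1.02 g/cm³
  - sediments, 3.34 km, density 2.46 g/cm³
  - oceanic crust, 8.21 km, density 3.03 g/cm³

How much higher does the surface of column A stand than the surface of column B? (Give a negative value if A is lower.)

For any compensation level in the mantle, the mantle terms cancel and isostasy reduces to e = (Σt_A − Σt_B) − (Σ(ρt)_A − Σ(ρt)_B) / ρ_m.
Σt_A = 33.43 km; Σt_B = 15.51 km; Σ(ρt)_A = 89.9267; Σ(ρt)_B = 37.1319 (in km·g/cm³).
e = (33.43 − 15.51) − (89.9267 − 37.1319) / 3.31 = 1.97 km.

1.97 km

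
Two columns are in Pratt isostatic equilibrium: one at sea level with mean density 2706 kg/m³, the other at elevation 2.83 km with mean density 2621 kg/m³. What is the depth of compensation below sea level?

87.3 km

ρ_ref D = ρ (D + h) → D (ρ_ref − ρ) = ρ h.
D = ρ h/(ρ_ref − ρ) = 2621 × 2.83 km/(2706 − 2621) = 87.3 km.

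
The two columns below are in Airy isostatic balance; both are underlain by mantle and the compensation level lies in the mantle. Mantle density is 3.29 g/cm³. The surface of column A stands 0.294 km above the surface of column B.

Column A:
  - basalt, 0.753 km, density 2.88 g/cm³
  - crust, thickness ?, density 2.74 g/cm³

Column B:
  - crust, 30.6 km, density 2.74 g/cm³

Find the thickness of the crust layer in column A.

Take the compensation level at the base of the deeper column (depth z_c below the surface of column A) and equate Σ ρ_i t_i down to z_c; mantle fills any gap and the z_c terms cancel.
Column A: 0.753×2.88 + x×2.74 + (z_c − 0.753 − x)×3.29
Column B: 0.294×0 + 30.6×2.74 + (z_c − 0.294 − 30.6)×3.29
The z_c×3.29 term appears on both sides and cancels. Collect the known terms of each column as K = Σ(ρt)_known − 3.29 × (depth of known layers): K_A = 2.16864 − 3.29×0.753 = −0.30873; K_B = 83.844 − 3.29×(0.294 + 30.6) = −17.79726.
Balance: K_A − x×(3.29 − 2.74) = K_B, so x = (K_A − K_B)/(3.29 − 2.74) = 17.4885/0.55 = 31.8 km.

31.8 km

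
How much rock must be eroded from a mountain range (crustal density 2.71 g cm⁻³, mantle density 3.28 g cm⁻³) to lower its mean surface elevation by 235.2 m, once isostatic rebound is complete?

1350 m

Net drop Δ = e − u = e − e ρ_c/ρ_m = e (ρ_m − ρ_c)/ρ_m.
e = Δ ρ_m/(ρ_m − ρ_c) = 235.2 m × 3.28/0.57 = 1350 m.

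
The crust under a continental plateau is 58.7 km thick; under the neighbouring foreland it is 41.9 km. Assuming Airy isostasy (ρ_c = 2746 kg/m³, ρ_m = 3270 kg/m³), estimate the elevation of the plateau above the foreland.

Excess crust Δ = 58.7 km − 41.9 km = 16.8 km, split between elevation h and root r with h + r = Δ.
Airy balance ρ_c h = (ρ_m − ρ_c) r gives r = h ρ_c/(ρ_m − ρ_c), so h (1 + ρ_c/(ρ_m − ρ_c)) = Δ, i.e. h = Δ (ρ_m − ρ_c)/ρ_m.
h = 16.8 km × 524/3270 = 2.69 km.

2.69 km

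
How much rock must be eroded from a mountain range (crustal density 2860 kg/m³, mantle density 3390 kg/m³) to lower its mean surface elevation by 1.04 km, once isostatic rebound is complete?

Net drop Δ = e − u = e − e ρ_c/ρ_m = e (ρ_m − ρ_c)/ρ_m.
e = Δ ρ_m/(ρ_m − ρ_c) = 1.04 km × 3390/530 = 6.65 km.

6.65 km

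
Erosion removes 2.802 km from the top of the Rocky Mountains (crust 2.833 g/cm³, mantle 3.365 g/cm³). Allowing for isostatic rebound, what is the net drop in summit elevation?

0.443 km

Rebound u = e ρ_c/ρ_m = 2.802 km × 2.833/3.365 = 2.359 km.
Net surface drop = e − u = 2.802 km − 2.359 km = e (ρ_m − ρ_c)/ρ_m = 0.443 km.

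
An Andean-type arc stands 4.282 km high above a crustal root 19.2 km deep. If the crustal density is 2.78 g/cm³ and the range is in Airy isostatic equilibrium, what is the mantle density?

3.4 g/cm³

Airy balance: ρ_c h = (ρ_m − ρ_c) r → ρ_m = ρ_c (1 + h/r).
ρ_m = 2.78 × (1 + 4.282 km/19.2 km) = 3.4 g/cm³.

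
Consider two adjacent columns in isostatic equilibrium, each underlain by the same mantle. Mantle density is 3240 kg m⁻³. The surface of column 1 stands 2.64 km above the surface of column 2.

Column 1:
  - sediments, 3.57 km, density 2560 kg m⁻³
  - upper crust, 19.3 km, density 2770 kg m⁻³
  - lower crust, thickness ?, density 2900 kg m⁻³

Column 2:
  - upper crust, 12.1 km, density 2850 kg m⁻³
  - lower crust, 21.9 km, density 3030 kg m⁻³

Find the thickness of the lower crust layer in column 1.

18.7 km

Take the compensation level at the base of the deeper column (depth z_c below the surface of column 1) and equate Σ ρ_i t_i down to z_c; mantle fills any gap and the z_c terms cancel.
Column 1: 3.57×2560 + 19.3×2770 + x×2900 + (z_c − 22.87 − x)×3240
Column 2: 2.64×0 + 12.1×2850 + 21.9×3030 + (z_c − 2.64 − 34)×3240
The z_c×3240 term appears on both sides and cancels. Collect the known terms of each column as K = Σ(ρt)_known − 3240 × (depth of known layers): K_1 = 62600.2 − 3240×22.87 = −11498.6; K_2 = 100842 − 3240×(2.64 + 34) = −17871.6.
Balance: K_1 − x×(3240 − 2900) = K_2, so x = (K_1 − K_2)/(3240 − 2900) = 6373/340 = 18.7 km.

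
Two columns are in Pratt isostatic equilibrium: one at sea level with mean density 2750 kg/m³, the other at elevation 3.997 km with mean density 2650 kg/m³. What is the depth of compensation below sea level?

106 km

ρ_ref D = ρ (D + h) → D (ρ_ref − ρ) = ρ h.
D = ρ h/(ρ_ref − ρ) = 2650 × 3.997 km/(2750 − 2650) = 106 km.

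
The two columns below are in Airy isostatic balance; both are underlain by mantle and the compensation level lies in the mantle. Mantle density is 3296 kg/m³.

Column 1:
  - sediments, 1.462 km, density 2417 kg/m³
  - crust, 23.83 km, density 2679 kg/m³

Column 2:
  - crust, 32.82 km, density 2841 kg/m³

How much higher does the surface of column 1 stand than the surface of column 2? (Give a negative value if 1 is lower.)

0.32 km

For any compensation level in the mantle, the mantle terms cancel and isostasy reduces to e = (Σt_1 − Σt_2) − (Σ(ρt)_1 − Σ(ρt)_2) / ρ_m.
Σt_1 = 25.292 km; Σt_2 = 32.82 km; Σ(ρt)_1 = 67374.224; Σ(ρt)_2 = 93241.62 (in km·kg/m³).
e = (25.292 − 32.82) − (67374.224 − 93241.62) / 3296 = 0.32 km.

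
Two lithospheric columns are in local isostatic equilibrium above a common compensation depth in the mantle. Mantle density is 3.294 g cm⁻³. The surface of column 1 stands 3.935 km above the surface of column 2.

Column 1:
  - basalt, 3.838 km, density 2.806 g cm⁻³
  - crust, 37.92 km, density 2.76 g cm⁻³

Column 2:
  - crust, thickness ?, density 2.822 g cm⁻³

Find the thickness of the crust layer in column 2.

Take the compensation level at the base of the deeper column (depth z_c below the surface of column 1) and equate Σ ρ_i t_i down to z_c; mantle fills any gap and the z_c terms cancel.
Column 1: 3.838×2.806 + 37.92×2.76 + (z_c − 41.758)×3.294
Column 2: 3.935×0 + x×2.822 + (z_c − 3.935 − 0 − x)×3.294
The z_c×3.294 term appears on both sides and cancels. Collect the known terms of each column as K = Σ(ρt)_known − 3.294 × (depth of known layers): K_1 = 115.428628 − 3.294×41.758 = −22.122224; K_2 = 0 − 3.294×(3.935 + 0) = −12.96189.
Balance: K_1 = K_2 − x×(3.294 − 2.822), so x = (K_2 − K_1)/(3.294 − 2.822) = 9.16033/0.472 = 19.4 km.

19.4 km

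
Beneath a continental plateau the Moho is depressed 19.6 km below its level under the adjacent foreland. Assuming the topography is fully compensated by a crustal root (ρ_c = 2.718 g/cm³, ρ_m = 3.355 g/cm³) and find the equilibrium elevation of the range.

Isostatic balance requires: ρ_c h = (ρ_m − ρ_c) r.
h = r (ρ_m − ρ_c) / ρ_c = 19.6 km × (3.355 − 2.718) / 2.718 = 4.59 km.

4.59 km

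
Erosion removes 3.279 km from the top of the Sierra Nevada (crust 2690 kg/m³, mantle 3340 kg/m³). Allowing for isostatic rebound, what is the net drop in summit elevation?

Rebound u = e ρ_c/ρ_m = 3.279 km × 2690/3340 = 2.641 km.
Net surface drop = e − u = 3.279 km − 2.641 km = e (ρ_m − ρ_c)/ρ_m = 0.638 km.

0.638 km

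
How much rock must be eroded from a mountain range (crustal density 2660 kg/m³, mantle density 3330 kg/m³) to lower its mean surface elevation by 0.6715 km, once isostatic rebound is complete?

3.34 km

Net drop Δ = e − u = e − e ρ_c/ρ_m = e (ρ_m − ρ_c)/ρ_m.
e = Δ ρ_m/(ρ_m − ρ_c) = 0.6715 km × 3330/670 = 3.34 km.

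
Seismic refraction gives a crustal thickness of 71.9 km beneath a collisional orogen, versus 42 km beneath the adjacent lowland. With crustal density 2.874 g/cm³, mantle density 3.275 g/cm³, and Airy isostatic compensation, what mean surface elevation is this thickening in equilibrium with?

3.66 km

Excess crust Δ = 71.9 km − 42 km = 29.9 km, split between elevation h and root r with h + r = Δ.
Airy balance ρ_c h = (ρ_m − ρ_c) r gives r = h ρ_c/(ρ_m − ρ_c), so h (1 + ρ_c/(ρ_m − ρ_c)) = Δ, i.e. h = Δ (ρ_m − ρ_c)/ρ_m.
h = 29.9 km × 0.401/3.275 = 3.66 km.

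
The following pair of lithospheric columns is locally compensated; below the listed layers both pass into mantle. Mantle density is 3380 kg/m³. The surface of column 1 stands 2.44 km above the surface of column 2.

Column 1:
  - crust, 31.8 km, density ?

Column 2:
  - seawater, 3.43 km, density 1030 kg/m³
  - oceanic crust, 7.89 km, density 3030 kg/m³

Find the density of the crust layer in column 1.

2780 kg/m³

Take the compensation level at the base of the deeper column (depth z_c below the surface of column 1) and equate Σ ρ_i t_i down to z_c; mantle fills any gap and the z_c terms cancel.
Column 1: 31.8×ρ + (z_c − 31.8)×3380
Column 2: 2.44×0 + 3.43×1030 + 7.89×3030 + (z_c − 2.44 − 11.32)×3380
The z_c×3380 term appears on both sides and cancels. Collect the known terms of each column as K = Σ(ρt)_known − 3380 × (depth of known layers): K_1 = 0 − 3380×31.8 = −107484; K_2 = 27439.6 − 3380×(2.44 + 11.32) = −19069.2.
Balance: K_1 + 31.8×ρ = K_2, so ρ = (K_2 − K_1)/31.8 = 88414.8/31.8 = 2780 kg/m³.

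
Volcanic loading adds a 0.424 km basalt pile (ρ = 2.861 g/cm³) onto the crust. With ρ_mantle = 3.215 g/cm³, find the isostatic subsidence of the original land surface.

Subaerial loading: s = t ρ_load / ρ_m.
s = 0.424 km × 2.861/3.215 = 0.377 km.

0.377 km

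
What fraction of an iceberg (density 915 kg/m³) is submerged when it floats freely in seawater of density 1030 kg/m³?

0.888

Submerged fraction = ρ_obj/ρ_fluid = 915/1030 = 0.888.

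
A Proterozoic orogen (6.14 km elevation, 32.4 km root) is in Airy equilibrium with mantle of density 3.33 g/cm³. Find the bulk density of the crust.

2.8 g/cm³

ρ_c h = (ρ_m − ρ_c) r → ρ_c (h + r) = ρ_m r → ρ_c = ρ_m r / (h + r).
ρ_c = 3.33 × 32.4 km / (6.14 km + 32.4 km) = 2.8 g/cm³.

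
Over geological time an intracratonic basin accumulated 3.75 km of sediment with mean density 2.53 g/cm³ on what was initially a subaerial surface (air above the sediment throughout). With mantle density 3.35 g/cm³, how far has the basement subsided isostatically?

Subaerial load: s = t ρ_sed / ρ_m = 3.75 km × 2.53/3.35 = 2.83 km.

2.83 km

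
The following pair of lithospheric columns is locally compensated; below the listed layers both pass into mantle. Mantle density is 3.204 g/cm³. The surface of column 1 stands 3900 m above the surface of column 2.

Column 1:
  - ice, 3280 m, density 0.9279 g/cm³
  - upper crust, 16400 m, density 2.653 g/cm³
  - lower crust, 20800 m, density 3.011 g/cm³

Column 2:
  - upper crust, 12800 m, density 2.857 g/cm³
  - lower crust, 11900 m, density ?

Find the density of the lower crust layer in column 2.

2.9 g/cm³

Take the compensation level at the base of the deeper column (depth z_c below the surface of column 1) and equate Σ ρ_i t_i down to z_c; mantle fills any gap and the z_c terms cancel.
Column 1: 3280×0.9279 + 16400×2.653 + 20800×3.011 + (z_c − 40480)×3.204
Column 2: 3900×0 + 12800×2.857 + 11900×ρ + (z_c − 3900 − 24700)×3.204
The z_c×3.204 term appears on both sides and cancels. Collect the known terms of each column as K = Σ(ρt)_known − 3.204 × (depth of known layers): K_1 = 109181.512 − 3.204×40480 = −20516.408; K_2 = 36569.6 − 3.204×(3900 + 24700) = −55064.8.
Balance: K_1 = K_2 + 11900×ρ, so ρ = (K_1 − K_2)/11900 = 34548.4/11900 = 2.9 g/cm³.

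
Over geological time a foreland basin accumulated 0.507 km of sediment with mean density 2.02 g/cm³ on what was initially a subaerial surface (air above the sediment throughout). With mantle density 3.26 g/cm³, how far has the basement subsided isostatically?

0.314 km

Subaerial load: s = t ρ_sed / ρ_m = 0.507 km × 2.02/3.26 = 0.314 km.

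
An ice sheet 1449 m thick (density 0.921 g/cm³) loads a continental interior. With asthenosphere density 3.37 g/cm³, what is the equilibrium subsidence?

In Airy isostatic equilibrium: the ice load ρ_ice t is balanced by mantle displaced below, ρ_m s.
s = t ρ_ice / ρ_m = 1449 m × 0.921/3.37 = 396 m.

396 m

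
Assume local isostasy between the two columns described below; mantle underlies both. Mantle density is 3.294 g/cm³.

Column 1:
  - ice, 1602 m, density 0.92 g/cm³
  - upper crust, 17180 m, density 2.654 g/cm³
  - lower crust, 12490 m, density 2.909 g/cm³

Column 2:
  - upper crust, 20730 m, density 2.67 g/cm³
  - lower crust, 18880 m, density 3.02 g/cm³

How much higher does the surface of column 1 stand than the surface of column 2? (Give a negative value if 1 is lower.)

For any compensation level in the mantle, the mantle terms cancel and isostasy reduces to e = (Σt_1 − Σt_2) − (Σ(ρt)_1 − Σ(ρt)_2) / ρ_m.
Σt_1 = 31272 m; Σt_2 = 39610 m; Σ(ρt)_1 = 83402.97; Σ(ρt)_2 = 112366.7 (in m·g/cm³).
e = (31272 − 39610) − (83402.97 − 112366.7) / 3.294 = 455 m.

455 m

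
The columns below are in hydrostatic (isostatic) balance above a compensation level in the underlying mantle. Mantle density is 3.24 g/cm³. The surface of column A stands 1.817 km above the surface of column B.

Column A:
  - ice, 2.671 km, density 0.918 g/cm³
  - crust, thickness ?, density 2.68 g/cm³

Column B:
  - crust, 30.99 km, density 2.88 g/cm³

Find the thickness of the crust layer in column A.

19.4 km

Take the compensation level at the base of the deeper column (depth z_c below the surface of column A) and equate Σ ρ_i t_i down to z_c; mantle fills any gap and the z_c terms cancel.
Column A: 2.671×0.918 + x×2.68 + (z_c − 2.671 − x)×3.24
Column B: 1.817×0 + 30.99×2.88 + (z_c − 1.817 − 30.99)×3.24
The z_c×3.24 term appears on both sides and cancels. Collect the known terms of each column as K = Σ(ρt)_known − 3.24 × (depth of known layers): K_A = 2.451978 − 3.24×2.671 = −6.202062; K_B = 89.2512 − 3.24×(1.817 + 30.99) = −17.04348.
Balance: K_A − x×(3.24 − 2.68) = K_B, so x = (K_A − K_B)/(3.24 − 2.68) = 10.8414/0.56 = 19.4 km.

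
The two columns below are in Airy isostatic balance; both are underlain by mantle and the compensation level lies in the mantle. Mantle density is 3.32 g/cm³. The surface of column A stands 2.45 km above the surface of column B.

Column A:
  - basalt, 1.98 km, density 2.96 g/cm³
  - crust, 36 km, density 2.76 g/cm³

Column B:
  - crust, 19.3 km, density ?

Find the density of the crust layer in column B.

2.66 g/cm³

Take the compensation level at the base of the deeper column (depth z_c below the surface of column A) and equate Σ ρ_i t_i down to z_c; mantle fills any gap and the z_c terms cancel.
Column A: 1.98×2.96 + 36×2.76 + (z_c − 37.98)×3.32
Column B: 2.45×0 + 19.3×ρ + (z_c − 2.45 − 19.3)×3.32
The z_c×3.32 term appears on both sides and cancels. Collect the known terms of each column as K = Σ(ρt)_known − 3.32 × (depth of known layers): K_A = 105.2208 − 3.32×37.98 = −20.8728; K_B = 0 − 3.32×(2.45 + 19.3) = −72.21.
Balance: K_A = K_B + 19.3×ρ, so ρ = (K_A − K_B)/19.3 = 51.3372/19.3 = 2.66 g/cm³.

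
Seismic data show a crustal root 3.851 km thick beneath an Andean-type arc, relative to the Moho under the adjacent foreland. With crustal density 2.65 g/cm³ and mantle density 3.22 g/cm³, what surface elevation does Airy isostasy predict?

0.828 km

Balancing pressure at the compensation depth: ρ_c h = (ρ_m − ρ_c) r.
h = r (ρ_m − ρ_c) / ρ_c = 3.851 km × (3.22 − 2.65) / 2.65 = 0.828 km.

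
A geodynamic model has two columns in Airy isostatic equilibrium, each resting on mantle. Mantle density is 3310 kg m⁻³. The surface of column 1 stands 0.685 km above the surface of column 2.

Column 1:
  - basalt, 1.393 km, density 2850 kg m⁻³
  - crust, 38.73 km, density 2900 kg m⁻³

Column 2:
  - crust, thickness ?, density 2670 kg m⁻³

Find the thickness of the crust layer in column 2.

22.3 km

Take the compensation level at the base of the deeper column (depth z_c below the surface of column 1) and equate Σ ρ_i t_i down to z_c; mantle fills any gap and the z_c terms cancel.
Column 1: 1.393×2850 + 38.73×2900 + (z_c − 40.123)×3310
Column 2: 0.685×0 + x×2670 + (z_c − 0.685 − 0 − x)×3310
The z_c×3310 term appears on both sides and cancels. Collect the known terms of each column as K = Σ(ρt)_known − 3310 × (depth of known layers): K_1 = 116287.05 − 3310×40.123 = −16520.08; K_2 = 0 − 3310×(0.685 + 0) = −2267.35.
Balance: K_1 = K_2 − x×(3310 − 2670), so x = (K_2 − K_1)/(3310 − 2670) = 14252.7/640 = 22.3 km.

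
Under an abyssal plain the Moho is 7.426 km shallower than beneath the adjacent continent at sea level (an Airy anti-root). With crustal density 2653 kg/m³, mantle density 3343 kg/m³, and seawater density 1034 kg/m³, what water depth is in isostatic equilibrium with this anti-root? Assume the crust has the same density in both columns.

3.16 km

Replacing a thickness d of crust by seawater at the top must be balanced by replacing crust with mantle at the base: d (ρ_c − ρ_w) = a (ρ_m − ρ_c).
d = a (ρ_m − ρ_c)/(ρ_c − ρ_w) = 7.426 km × 690/1619 = 3.16 km.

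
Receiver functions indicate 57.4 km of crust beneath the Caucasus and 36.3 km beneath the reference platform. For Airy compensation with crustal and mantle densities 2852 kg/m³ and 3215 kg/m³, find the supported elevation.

2.38 km

Excess crust Δ = 57.4 km − 36.3 km = 21.1 km, split between elevation h and root r with h + r = Δ.
Airy balance ρ_c h = (ρ_m − ρ_c) r gives r = h ρ_c/(ρ_m − ρ_c), so h (1 + ρ_c/(ρ_m − ρ_c)) = Δ, i.e. h = Δ (ρ_m − ρ_c)/ρ_m.
h = 21.1 km × 363/3215 = 2.38 km.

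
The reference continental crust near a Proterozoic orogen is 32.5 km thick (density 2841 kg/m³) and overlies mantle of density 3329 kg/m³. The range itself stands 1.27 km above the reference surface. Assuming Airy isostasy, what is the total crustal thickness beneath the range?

41.2 km

Root depth r = h ρ_c / (ρ_m − ρ_c) = 1.27 km × 2841 / 488 = 7.394 km.
Total thickness = T + h + r = 32.5 km + 1.27 km + 7.394 km = 41.2 km.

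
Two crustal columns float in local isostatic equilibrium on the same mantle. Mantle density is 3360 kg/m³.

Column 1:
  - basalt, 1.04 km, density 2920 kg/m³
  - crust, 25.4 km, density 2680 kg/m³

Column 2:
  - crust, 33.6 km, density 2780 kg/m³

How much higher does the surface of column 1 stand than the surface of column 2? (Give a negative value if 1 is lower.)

For any compensation level in the mantle, the mantle terms cancel and isostasy reduces to e = (Σt_1 − Σt_2) − (Σ(ρt)_1 − Σ(ρt)_2) / ρ_m.
Σt_1 = 26.44 km; Σt_2 = 33.6 km; Σ(ρt)_1 = 71108.8; Σ(ρt)_2 = 93408 (in km·kg/m³).
e = (26.44 − 33.6) − (71108.8 − 93408) / 3360 = −0.523 km.

−0.523 km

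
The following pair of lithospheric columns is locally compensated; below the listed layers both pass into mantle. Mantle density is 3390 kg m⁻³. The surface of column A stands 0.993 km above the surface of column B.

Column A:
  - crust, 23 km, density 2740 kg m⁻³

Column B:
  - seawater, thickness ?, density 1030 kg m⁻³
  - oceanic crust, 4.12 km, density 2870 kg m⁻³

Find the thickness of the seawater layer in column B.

Take the compensation level at the base of the deeper column (depth z_c below the surface of column A) and equate Σ ρ_i t_i down to z_c; mantle fills any gap and the z_c terms cancel.
Column A: 23×2740 + (z_c − 23)×3390
Column B: 0.993×0 + x×1030 + 4.12×2870 + (z_c − 0.993 − 4.12 − x)×3390
The z_c×3390 term appears on both sides and cancels. Collect the known terms of each column as K = Σ(ρt)_known − 3390 × (depth of known layers): K_A = 63020 − 3390×23 = −14950; K_B = 11824.4 − 3390×(0.993 + 4.12) = −5508.67.
Balance: K_A = K_B − x×(3390 − 1030), so x = (K_B − K_A)/(3390 − 1030) = 9441.33/2360 = 4 km.

4 km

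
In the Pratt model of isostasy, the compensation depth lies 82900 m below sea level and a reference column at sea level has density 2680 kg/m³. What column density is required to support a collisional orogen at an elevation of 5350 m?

Pratt balance: ρ_ref D = ρ (D + h).
ρ = ρ_ref D/(D + h) = 2680 × 82900 m/(82900 m + 5350 m) = 2520 kg/m³.

2520 kg/m³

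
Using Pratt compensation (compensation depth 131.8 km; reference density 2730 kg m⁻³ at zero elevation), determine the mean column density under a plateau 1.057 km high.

Pratt balance: ρ_ref D = ρ (D + h).
ρ = ρ_ref D/(D + h) = 2730 × 131.8 km/(131.8 km + 1.057 km) = 2710 kg m⁻³.

2710 kg m⁻³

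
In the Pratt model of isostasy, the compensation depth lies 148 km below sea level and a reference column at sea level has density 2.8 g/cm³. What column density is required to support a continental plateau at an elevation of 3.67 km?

2.73 g/cm³

Pratt balance: ρ_ref D = ρ (D + h).
ρ = ρ_ref D/(D + h) = 2.8 × 148 km/(148 km + 3.67 km) = 2.73 g/cm³.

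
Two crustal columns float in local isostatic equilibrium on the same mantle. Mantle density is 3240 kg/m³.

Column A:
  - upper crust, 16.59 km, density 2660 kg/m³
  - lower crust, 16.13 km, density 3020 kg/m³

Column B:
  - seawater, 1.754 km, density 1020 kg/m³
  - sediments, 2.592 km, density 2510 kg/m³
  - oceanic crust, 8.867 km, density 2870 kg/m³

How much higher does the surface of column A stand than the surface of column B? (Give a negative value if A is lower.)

1.27 km

For any compensation level in the mantle, the mantle terms cancel and isostasy reduces to e = (Σt_A − Σt_B) − (Σ(ρt)_A − Σ(ρt)_B) / ρ_m.
Σt_A = 32.72 km; Σt_B = 13.213 km; Σ(ρt)_A = 92842; Σ(ρt)_B = 33743.29 (in km·kg/m³).
e = (32.72 − 13.213) − (92842 − 33743.29) / 3240 = 1.27 km.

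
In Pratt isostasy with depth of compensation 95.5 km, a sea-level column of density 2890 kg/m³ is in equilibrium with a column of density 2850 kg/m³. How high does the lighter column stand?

1.34 km

ρ_ref D = ρ (D + h) → h = D (ρ_ref − ρ)/ρ.
h = 95.5 km × (2890 − 2850)/2850 = 1.34 km.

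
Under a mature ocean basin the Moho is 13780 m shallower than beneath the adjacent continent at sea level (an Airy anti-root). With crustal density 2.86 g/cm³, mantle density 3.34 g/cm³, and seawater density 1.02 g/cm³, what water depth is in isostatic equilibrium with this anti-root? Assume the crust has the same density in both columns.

3590 m

Replacing a thickness d of crust by seawater at the top must be balanced by replacing crust with mantle at the base: d (ρ_c − ρ_w) = a (ρ_m − ρ_c).
d = a (ρ_m − ρ_c)/(ρ_c − ρ_w) = 13780 m × 0.48/1.84 = 3590 m.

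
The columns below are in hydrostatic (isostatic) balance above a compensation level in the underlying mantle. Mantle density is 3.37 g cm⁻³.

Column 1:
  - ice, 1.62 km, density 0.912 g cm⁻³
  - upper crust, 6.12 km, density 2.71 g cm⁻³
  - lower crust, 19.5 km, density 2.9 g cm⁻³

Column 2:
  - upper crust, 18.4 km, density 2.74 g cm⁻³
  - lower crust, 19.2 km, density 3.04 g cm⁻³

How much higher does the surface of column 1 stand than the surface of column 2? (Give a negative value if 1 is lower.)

For any compensation level in the mantle, the mantle terms cancel and isostasy reduces to e = (Σt_1 − Σt_2) − (Σ(ρt)_1 − Σ(ρt)_2) / ρ_m.
Σt_1 = 27.24 km; Σt_2 = 37.6 km; Σ(ρt)_1 = 74.61264; Σ(ρt)_2 = 108.784 (in km·g cm⁻³).
e = (27.24 − 37.6) − (74.61264 − 108.784) / 3.37 = −0.22 km.

−0.22 km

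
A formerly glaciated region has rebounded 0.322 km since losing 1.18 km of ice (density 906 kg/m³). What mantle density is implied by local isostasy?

ρ_m = ρ_ice t / u = 906 × 1.18 km/0.322 km = 3320 kg/m³.

3320 kg/m³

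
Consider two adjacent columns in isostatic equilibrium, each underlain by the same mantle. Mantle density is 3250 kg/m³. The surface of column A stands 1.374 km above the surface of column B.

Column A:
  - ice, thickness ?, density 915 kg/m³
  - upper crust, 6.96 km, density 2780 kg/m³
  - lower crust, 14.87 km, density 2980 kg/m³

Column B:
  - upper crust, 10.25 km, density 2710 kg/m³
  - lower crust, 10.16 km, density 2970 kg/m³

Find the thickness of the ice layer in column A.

Take the compensation level at the base of the deeper column (depth z_c below the surface of column A) and equate Σ ρ_i t_i down to z_c; mantle fills any gap and the z_c terms cancel.
Column A: x×915 + 6.96×2780 + 14.87×2980 + (z_c − 21.83 − x)×3250
Column B: 1.374×0 + 10.25×2710 + 10.16×2970 + (z_c − 1.374 − 20.41)×3250
The z_c×3250 term appears on both sides and cancels. Collect the known terms of each column as K = Σ(ρt)_known − 3250 × (depth of known layers): K_A = 63661.4 − 3250×21.83 = −7286.1; K_B = 57952.7 − 3250×(1.374 + 20.41) = −12845.3.
Balance: K_A − x×(3250 − 915) = K_B, so x = (K_A − K_B)/(3250 − 915) = 5559.2/2335 = 2.38 km.

2.38 km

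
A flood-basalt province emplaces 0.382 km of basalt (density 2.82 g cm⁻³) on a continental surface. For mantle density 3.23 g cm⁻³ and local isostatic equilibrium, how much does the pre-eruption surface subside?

0.334 km

Subaerial loading: s = t ρ_load / ρ_m.
s = 0.382 km × 2.82/3.23 = 0.334 km.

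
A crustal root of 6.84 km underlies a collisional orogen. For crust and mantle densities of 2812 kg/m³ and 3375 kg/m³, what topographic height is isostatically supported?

In Airy isostatic equilibrium: ρ_c h = (ρ_m − ρ_c) r.
h = r (ρ_m − ρ_c) / ρ_c = 6.84 km × (3375 − 2812) / 2812 = 1.37 km.

1.37 km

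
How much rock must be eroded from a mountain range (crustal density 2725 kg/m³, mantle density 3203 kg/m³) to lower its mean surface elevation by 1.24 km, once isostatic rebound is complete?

Net drop Δ = e − u = e − e ρ_c/ρ_m = e (ρ_m − ρ_c)/ρ_m.
e = Δ ρ_m/(ρ_m − ρ_c) = 1.24 km × 3203/478 = 8.31 km.

8.31 km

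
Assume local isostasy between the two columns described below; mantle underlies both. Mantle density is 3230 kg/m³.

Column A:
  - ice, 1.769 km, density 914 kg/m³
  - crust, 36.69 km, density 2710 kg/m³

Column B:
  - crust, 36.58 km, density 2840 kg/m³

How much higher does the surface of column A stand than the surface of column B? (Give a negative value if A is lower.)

For any compensation level in the mantle, the mantle terms cancel and isostasy reduces to e = (Σt_A − Σt_B) − (Σ(ρt)_A − Σ(ρt)_B) / ρ_m.
Σt_A = 38.459 km; Σt_B = 36.58 km; Σ(ρt)_A = 101046.766; Σ(ρt)_B = 103887.2 (in km·kg/m³).
e = (38.459 − 36.58) − (101046.766 − 103887.2) / 3230 = 2.76 km.

2.76 km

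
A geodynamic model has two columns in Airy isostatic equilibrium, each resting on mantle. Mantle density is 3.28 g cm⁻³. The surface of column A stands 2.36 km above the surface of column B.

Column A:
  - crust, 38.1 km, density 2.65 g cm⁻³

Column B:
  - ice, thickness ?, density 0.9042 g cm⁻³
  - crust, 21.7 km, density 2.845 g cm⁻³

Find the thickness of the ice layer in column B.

2.87 km

Take the compensation level at the base of the deeper column (depth z_c below the surface of column A) and equate Σ ρ_i t_i down to z_c; mantle fills any gap and the z_c terms cancel.
Column A: 38.1×2.65 + (z_c − 38.1)×3.28
Column B: 2.36×0 + x×0.9042 + 21.7×2.845 + (z_c − 2.36 − 21.7 − x)×3.28
The z_c×3.28 term appears on both sides and cancels. Collect the known terms of each column as K = Σ(ρt)_known − 3.28 × (depth of known layers): K_A = 100.965 − 3.28×38.1 = −24.003; K_B = 61.7365 − 3.28×(2.36 + 21.7) = −17.1803.
Balance: K_A = K_B − x×(3.28 − 0.9042), so x = (K_B − K_A)/(3.28 − 0.9042) = 6.8227/2.3758 = 2.87 km.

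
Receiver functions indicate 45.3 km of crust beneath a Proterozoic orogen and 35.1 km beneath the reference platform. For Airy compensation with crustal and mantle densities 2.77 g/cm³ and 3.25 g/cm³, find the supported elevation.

Excess crust Δ = 45.3 km − 35.1 km = 10.2 km, split between elevation h and root r with h + r = Δ.
Airy balance ρ_c h = (ρ_m − ρ_c) r gives r = h ρ_c/(ρ_m − ρ_c), so h (1 + ρ_c/(ρ_m − ρ_c)) = Δ, i.e. h = Δ (ρ_m − ρ_c)/ρ_m.
h = 10.2 km × 0.48/3.25 = 1.51 km.

1.51 km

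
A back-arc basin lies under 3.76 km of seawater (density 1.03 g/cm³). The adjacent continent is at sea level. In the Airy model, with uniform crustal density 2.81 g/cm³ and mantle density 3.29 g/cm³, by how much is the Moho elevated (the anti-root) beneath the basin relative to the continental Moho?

By Archimedes' principle applied to the lithosphere: replacing crust with seawater at the top is compensated by replacing crust with mantle at the base: d (ρ_c − ρ_w) = a (ρ_m − ρ_c).
a = d (ρ_c − ρ_w)/(ρ_m − ρ_c) = 3.76 km × 1.78/0.48 = 13.9 km.

13.9 km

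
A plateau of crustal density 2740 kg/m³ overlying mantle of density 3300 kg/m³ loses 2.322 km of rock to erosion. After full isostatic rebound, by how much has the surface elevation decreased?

0.394 km

Rebound u = e ρ_c/ρ_m = 2.322 km × 2740/3300 = 1.928 km.
Net surface drop = e − u = 2.322 km − 1.928 km = e (ρ_m − ρ_c)/ρ_m = 0.394 km.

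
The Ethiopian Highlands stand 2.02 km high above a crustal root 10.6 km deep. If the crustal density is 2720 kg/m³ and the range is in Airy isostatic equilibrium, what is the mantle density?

Airy balance: ρ_c h = (ρ_m − ρ_c) r → ρ_m = ρ_c (1 + h/r).
ρ_m = 2720 × (1 + 2.02 km/10.6 km) = 3240 kg/m³.

3240 kg/m³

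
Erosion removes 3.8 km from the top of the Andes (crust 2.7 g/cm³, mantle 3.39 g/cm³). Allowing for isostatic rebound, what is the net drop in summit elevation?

0.773 km

Rebound u = e ρ_c/ρ_m = 3.8 km × 2.7/3.39 = 3.027 km.
Net surface drop = e − u = 3.8 km − 3.027 km = e (ρ_m − ρ_c)/ρ_m = 0.773 km.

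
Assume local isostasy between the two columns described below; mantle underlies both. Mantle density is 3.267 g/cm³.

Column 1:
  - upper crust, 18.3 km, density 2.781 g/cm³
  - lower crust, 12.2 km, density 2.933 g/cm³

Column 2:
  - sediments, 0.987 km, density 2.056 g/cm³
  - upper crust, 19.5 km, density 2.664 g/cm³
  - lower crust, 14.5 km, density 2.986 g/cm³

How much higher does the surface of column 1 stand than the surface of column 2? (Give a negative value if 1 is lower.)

For any compensation level in the mantle, the mantle terms cancel and isostasy reduces to e = (Σt_1 − Σt_2) − (Σ(ρt)_1 − Σ(ρt)_2) / ρ_m.
Σt_1 = 30.5 km; Σt_2 = 34.987 km; Σ(ρt)_1 = 86.6749; Σ(ρt)_2 = 97.274272 (in km·g/cm³).
e = (30.5 − 34.987) − (86.6749 − 97.274272) / 3.267 = −1.24 km.

−1.24 km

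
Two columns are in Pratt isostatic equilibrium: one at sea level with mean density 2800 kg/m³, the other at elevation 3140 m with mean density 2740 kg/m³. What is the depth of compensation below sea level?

ρ_ref D = ρ (D + h) → D (ρ_ref − ρ) = ρ h.
D = ρ h/(ρ_ref − ρ) = 2740 × 3140 m/(2800 − 2740) = 143000 m.

143000 m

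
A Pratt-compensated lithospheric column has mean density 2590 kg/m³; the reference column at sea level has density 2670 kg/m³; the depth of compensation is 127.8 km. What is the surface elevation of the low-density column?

ρ_ref D = ρ (D + h) → h = D (ρ_ref − ρ)/ρ.
h = 127.8 km × (2670 − 2590)/2590 = 3.95 km.

3.95 km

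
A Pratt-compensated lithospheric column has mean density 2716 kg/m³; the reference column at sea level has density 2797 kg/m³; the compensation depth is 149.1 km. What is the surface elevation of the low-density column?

4.45 km

ρ_ref D = ρ (D + h) → h = D (ρ_ref − ρ)/ρ.
h = 149.1 km × (2797 − 2716)/2716 = 4.45 km.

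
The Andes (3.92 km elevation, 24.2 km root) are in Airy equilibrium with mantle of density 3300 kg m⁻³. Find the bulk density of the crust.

ρ_c h = (ρ_m − ρ_c) r → ρ_c (h + r) = ρ_m r → ρ_c = ρ_m r / (h + r).
ρ_c = 3300 × 24.2 km / (3.92 km + 24.2 km) = 2840 kg m⁻³.

2840 kg m⁻³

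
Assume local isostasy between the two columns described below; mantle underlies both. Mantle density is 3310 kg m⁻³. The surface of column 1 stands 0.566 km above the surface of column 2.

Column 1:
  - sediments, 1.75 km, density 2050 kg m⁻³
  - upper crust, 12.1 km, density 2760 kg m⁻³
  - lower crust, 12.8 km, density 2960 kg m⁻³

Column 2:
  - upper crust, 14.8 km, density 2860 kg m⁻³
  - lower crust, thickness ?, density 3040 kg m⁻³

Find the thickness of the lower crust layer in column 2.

17.8 km

Take the compensation level at the base of the deeper column (depth z_c below the surface of column 1) and equate Σ ρ_i t_i down to z_c; mantle fills any gap and the z_c terms cancel.
Column 1: 1.75×2050 + 12.1×2760 + 12.8×2960 + (z_c − 26.65)×3310
Column 2: 0.566×0 + 14.8×2860 + x×3040 + (z_c − 0.566 − 14.8 − x)×3310
The z_c×3310 term appears on both sides and cancels. Collect the known terms of each column as K = Σ(ρt)_known − 3310 × (depth of known layers): K_1 = 74871.5 − 3310×26.65 = −13340; K_2 = 42328 − 3310×(0.566 + 14.8) = −8533.46.
Balance: K_1 = K_2 − x×(3310 − 3040), so x = (K_2 − K_1)/(3310 − 3040) = 4806.54/270 = 17.8 km.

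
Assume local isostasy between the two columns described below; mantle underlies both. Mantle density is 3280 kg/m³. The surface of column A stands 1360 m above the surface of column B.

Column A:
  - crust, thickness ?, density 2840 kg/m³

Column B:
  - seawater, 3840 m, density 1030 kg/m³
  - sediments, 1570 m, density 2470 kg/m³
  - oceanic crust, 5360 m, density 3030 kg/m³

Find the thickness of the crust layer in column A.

Take the compensation level at the base of the deeper column (depth z_c below the surface of column A) and equate Σ ρ_i t_i down to z_c; mantle fills any gap and the z_c terms cancel.
Column A: x×2840 + (z_c − 0 − x)×3280
Column B: 1360×0 + 3840×1030 + 1570×2470 + 5360×3030 + (z_c − 1360 − 10770)×3280
The z_c×3280 term appears on both sides and cancels. Collect the known terms of each column as K = Σ(ρt)_known − 3280 × (depth of known layers): K_A = 0 − 3280×0 = 0; K_B = 24073900 − 3280×(1360 + 10770) = −15712500.
Balance: K_A − x×(3280 − 2840) = K_B, so x = (K_A − K_B)/(3280 − 2840) = 15712500/440 = 35700 m.

35700 m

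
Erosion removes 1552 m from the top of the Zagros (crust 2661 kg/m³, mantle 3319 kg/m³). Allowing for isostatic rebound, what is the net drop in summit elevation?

308 m

Rebound u = e ρ_c/ρ_m = 1552 m × 2661/3319 = 1244 m.
Net surface drop = e − u = 1552 m − 1244 m = e (ρ_m − ρ_c)/ρ_m = 308 m.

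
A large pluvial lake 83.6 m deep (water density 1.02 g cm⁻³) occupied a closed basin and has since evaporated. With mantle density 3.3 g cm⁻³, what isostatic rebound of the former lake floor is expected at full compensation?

25.8 m

u = d ρ_w/ρ_m = 83.6 m × 1.02/3.3 = 25.8 m.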